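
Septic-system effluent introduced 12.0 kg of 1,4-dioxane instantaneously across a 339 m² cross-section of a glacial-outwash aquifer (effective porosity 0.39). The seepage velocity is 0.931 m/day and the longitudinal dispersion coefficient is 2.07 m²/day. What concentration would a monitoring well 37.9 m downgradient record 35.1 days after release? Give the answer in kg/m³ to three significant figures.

For an instantaneous plane source, C(x,t) = M/(n_e·A·√(4πDt)) · exp(−(x−vt)²/(4Dt)), with n_e·A the pore (flow) area.
Plume center vt = 0.931 × 35.1 = 32.6781 m, so the well at 37.9 m is 5.2219 m downgradient of the peak.
√(4πDt) = 30.22 m, giving peak height M/(n_e·A·√(4πDt)) = 12.0/(0.39 × 339 × 30.22) = 0.003003 kg/m³.
(x−vt)²/(4Dt) = (5.2219)²/(4 × 2.07 × 35.1) = 0.09383; exp(−0.09383) = 0.9104.
C = 0.003003 × 0.9104 = 0.00273 kg/m³.

0.00273 kg/m³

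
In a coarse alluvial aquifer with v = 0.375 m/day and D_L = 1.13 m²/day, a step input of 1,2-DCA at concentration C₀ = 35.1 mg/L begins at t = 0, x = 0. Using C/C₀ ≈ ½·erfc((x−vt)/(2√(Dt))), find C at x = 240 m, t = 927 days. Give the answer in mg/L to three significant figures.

34.8 mg/L

For a continuous step input, C/C₀ ≈ ½·erfc((x−vt)/(2√(Dt))).
vt = 0.375 × 927 = 347.625 m and 2√(Dt) = 2√(1.13 × 927) = 64.73 m.
Argument (x−vt)/(2√(Dt)) = (240 − 347.625)/64.73 = -1.663; ½·erfc(-1.663) = 0.9907.
C = 35.1 × 0.9907 = 34.8 mg/L.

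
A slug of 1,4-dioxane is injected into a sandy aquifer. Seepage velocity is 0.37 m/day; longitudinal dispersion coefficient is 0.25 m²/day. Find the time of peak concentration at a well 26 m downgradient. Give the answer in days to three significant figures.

For the 1D instantaneous-source solution, setting ∂C/∂t = 0 at fixed x gives v²t² + 2Dt − x² = 0, so t = (√(D² + v²x²) − D)/v².
√(D² + v²x²) = √(0.25² + 0.37² × 26²) = 9.623; v² = 0.1369.
t = (9.623 − 0.25)/0.1369 = 68.5 days (vs. the pure-advection estimate x/v = 70.3 d).

68.5 days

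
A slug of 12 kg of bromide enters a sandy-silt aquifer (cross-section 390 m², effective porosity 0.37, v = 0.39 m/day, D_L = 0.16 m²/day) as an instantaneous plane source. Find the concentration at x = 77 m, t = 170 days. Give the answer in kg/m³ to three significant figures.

0.00157 kg/m³

For an instantaneous plane source, C(x,t) = M/(n_e·A·√(4πDt)) · exp(−(x−vt)²/(4Dt)), with n_e·A the pore (flow) area.
Plume center vt = 0.39 × 170 = 66.3 m, so the well at 77 m is 10.7 m downgradient of the peak.
√(4πDt) = 18.49 m, giving peak height M/(n_e·A·√(4πDt)) = 12/(0.37 × 390 × 18.49) = 0.004498 kg/m³.
(x−vt)²/(4Dt) = (10.7)²/(4 × 0.16 × 170) = 1.052; exp(−1.052) = 0.3492.
C = 0.004498 × 0.3492 = 0.00157 kg/m³.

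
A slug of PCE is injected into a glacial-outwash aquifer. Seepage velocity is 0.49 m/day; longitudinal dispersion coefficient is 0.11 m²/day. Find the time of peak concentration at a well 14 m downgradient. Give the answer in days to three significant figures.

For the 1D instantaneous-source solution, setting ∂C/∂t = 0 at fixed x gives v²t² + 2Dt − x² = 0, so t = (√(D² + v²x²) − D)/v².
√(D² + v²x²) = √(0.11² + 0.49² × 14²) = 6.861; v² = 0.2401.
t = (6.861 − 0.11)/0.2401 = 28.1 days (vs. the pure-advection estimate x/v = 28.6 d).

28.1 days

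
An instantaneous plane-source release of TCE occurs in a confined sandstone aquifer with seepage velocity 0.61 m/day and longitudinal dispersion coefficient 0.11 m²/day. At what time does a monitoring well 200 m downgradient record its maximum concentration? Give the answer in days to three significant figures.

328 days

For the 1D instantaneous-source solution, setting ∂C/∂t = 0 at fixed x gives v²t² + 2Dt − x² = 0, so t = (√(D² + v²x²) − D)/v².
√(D² + v²x²) = √(0.11² + 0.61² × 200²) = 122.0; v² = 0.3721.
t = (122.0 − 0.11)/0.3721 = 328 days (vs. the pure-advection estimate x/v = 328 d).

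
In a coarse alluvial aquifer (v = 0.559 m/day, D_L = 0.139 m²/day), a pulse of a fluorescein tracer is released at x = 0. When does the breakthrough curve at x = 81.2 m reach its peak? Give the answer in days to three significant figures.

For the 1D instantaneous-source solution, setting ∂C/∂t = 0 at fixed x gives v²t² + 2Dt − x² = 0, so t = (√(D² + v²x²) − D)/v².
√(D² + v²x²) = √(0.139² + 0.559² × 81.2²) = 45.39; v² = 0.312481.
t = (45.39 − 0.139)/0.312481 = 145 days (vs. the pure-advection estimate x/v = 145 d).

145 days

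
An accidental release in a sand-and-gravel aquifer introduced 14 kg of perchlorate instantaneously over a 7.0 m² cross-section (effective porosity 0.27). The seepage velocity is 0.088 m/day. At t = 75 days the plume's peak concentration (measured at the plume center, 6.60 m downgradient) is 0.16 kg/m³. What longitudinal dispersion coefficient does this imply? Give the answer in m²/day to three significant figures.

2.27 m²/day

At the plume center C_max = M/(n_e·A·√(4πDt)), so D = M²/(4πt·(n_e·A·C_max)²).
n_e·A·C_max = 0.27 × 7.0 × 0.16 = 0.3024 kg/m.
D = 14²/(4π × 75 × 0.3024²) = 2.27 m²/day.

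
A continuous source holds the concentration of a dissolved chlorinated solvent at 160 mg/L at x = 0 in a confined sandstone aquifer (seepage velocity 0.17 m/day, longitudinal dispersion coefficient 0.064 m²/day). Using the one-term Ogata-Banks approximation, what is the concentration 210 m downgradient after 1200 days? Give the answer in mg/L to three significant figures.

50.3 mg/L

For a continuous step input, C/C₀ ≈ ½·erfc((x−vt)/(2√(Dt))).
vt = 0.17 × 1200 = 204 m and 2√(Dt) = 2√(0.064 × 1200) = 17.53 m.
Argument (x−vt)/(2√(Dt)) = (210 − 204)/17.53 = 0.3423; ½·erfc(0.3423) = 0.3142.
C = 160 × 0.3142 = 50.3 mg/L.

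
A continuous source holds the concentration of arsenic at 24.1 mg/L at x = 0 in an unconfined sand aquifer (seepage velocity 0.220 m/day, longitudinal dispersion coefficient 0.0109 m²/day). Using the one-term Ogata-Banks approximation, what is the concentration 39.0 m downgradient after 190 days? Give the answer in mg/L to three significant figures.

22.1 mg/L

For a continuous step input, C/C₀ ≈ ½·erfc((x−vt)/(2√(Dt))).
vt = 0.220 × 190 = 41.8 m and 2√(Dt) = 2√(0.0109 × 190) = 2.878 m.
Argument (x−vt)/(2√(Dt)) = (39.0 − 41.8)/2.878 = -0.9729; ½·erfc(-0.9729) = 0.9156.
C = 24.1 × 0.9156 = 22.1 mg/L.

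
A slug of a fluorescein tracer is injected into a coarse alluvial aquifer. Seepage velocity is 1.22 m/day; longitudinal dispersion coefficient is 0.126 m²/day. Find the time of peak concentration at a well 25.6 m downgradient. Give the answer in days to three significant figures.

20.9 days

For the 1D instantaneous-source solution, setting ∂C/∂t = 0 at fixed x gives v²t² + 2Dt − x² = 0, so t = (√(D² + v²x²) − D)/v².
√(D² + v²x²) = √(0.126² + 1.22² × 25.6²) = 31.23; v² = 1.4884.
t = (31.23 − 0.126)/1.4884 = 20.9 days (vs. the pure-advection estimate x/v = 21.0 d).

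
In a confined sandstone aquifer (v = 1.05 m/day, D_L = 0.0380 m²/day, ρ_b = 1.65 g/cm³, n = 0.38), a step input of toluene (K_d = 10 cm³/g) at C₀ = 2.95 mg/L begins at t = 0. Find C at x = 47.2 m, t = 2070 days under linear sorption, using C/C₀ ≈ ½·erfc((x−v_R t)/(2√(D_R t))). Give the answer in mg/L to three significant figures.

Retardation factor R = 1 + ρ_b·K_d/n = 1 + 1.65 × 10/0.38 = 44.42.
Sorption retards both mechanisms: v_R = v/R = 0.02364 m/day, D_R = D/R = 0.0008555 m²/day.
v_R·t = 0.02364 × 2070 = 48.9348 m; 2√(D_R t) = 2.661 m; argument = (47.2 − 48.9348)/2.661 = -0.6519.
C = C₀ × ½·erfc(-0.6519) = 2.95 × 0.8217 = 2.42 mg/L.

2.42 mg/L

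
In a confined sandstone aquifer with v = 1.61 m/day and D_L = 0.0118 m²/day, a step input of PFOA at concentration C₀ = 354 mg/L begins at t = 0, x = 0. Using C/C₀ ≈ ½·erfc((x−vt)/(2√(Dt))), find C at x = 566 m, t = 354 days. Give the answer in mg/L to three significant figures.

323 mg/L

For a continuous step input, C/C₀ ≈ ½·erfc((x−vt)/(2√(Dt))).
vt = 1.61 × 354 = 569.94 m and 2√(Dt) = 2√(0.0118 × 354) = 4.088 m.
Argument (x−vt)/(2√(Dt)) = (566 − 569.94)/4.088 = -0.9638; ½·erfc(-0.9638) = 0.9136.
C = 354 × 0.9136 = 323 mg/L.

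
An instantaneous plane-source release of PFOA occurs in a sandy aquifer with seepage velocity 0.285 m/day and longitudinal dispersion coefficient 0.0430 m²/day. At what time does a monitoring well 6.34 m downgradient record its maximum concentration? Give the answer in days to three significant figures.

For the 1D instantaneous-source solution, setting ∂C/∂t = 0 at fixed x gives v²t² + 2Dt − x² = 0, so t = (√(D² + v²x²) − D)/v².
√(D² + v²x²) = √(0.0430² + 0.285² × 6.34²) = 1.807; v² = 0.081225.
t = (1.807 − 0.0430)/0.081225 = 21.7 days (vs. the pure-advection estimate x/v = 22.2 d).

21.7 days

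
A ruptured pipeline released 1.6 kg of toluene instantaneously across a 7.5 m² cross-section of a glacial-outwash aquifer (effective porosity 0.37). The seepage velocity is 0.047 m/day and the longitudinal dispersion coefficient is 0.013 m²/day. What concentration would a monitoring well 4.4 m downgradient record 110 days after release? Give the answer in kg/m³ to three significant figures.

0.123 kg/m³

For an instantaneous plane source, C(x,t) = M/(n_e·A·√(4πDt)) · exp(−(x−vt)²/(4Dt)), with n_e·A the pore (flow) area.
Plume center vt = 0.047 × 110 = 5.17 m, so the well at 4.4 m is 0.77 m upgradient of the peak.
√(4πDt) = 4.239 m, giving peak height M/(n_e·A·√(4πDt)) = 1.6/(0.37 × 7.5 × 4.239) = 0.1360 kg/m³.
(x−vt)²/(4Dt) = (-0.77)²/(4 × 0.013 × 110) = 0.1037; exp(−0.1037) = 0.9015.
C = 0.1360 × 0.9015 = 0.123 kg/m³.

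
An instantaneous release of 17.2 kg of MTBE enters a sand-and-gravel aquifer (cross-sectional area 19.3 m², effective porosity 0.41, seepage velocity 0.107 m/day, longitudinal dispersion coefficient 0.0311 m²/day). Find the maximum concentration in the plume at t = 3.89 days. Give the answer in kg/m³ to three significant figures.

1.76 kg/m³

The peak of an instantaneous 1D plume sits at x = vt; there the Gaussian factor is 1 and C_max = M/(n_e·A·√(4πDt)), where n_e·A is the pore area the mass is dissolved in.
√(4πDt) = √(4π × 0.0311 × 3.89) = 1.233 m, so C_max = 17.2/(0.41 × 19.3 × 1.233) = 1.76 kg/m³.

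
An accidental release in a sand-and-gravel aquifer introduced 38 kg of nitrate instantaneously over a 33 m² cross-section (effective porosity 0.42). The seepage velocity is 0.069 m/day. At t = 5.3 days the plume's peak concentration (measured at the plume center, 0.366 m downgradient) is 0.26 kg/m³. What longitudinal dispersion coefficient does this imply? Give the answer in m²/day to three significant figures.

1.67 m²/day

At the plume center C_max = M/(n_e·A·√(4πDt)), so D = M²/(4πt·(n_e·A·C_max)²).
n_e·A·C_max = 0.42 × 33 × 0.26 = 3.604 kg/m.
D = 38²/(4π × 5.3 × 3.604²) = 1.67 m²/day.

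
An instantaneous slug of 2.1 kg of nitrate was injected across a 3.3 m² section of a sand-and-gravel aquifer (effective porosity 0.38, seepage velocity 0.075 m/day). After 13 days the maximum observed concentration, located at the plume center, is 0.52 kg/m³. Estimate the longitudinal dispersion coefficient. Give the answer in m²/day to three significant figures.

At the plume center C_max = M/(n_e·A·√(4πDt)), so D = M²/(4πt·(n_e·A·C_max)²).
n_e·A·C_max = 0.38 × 3.3 × 0.52 = 0.6521 kg/m.
D = 2.1²/(4π × 13 × 0.6521²) = 0.0635 m²/day.

0.0635 m²/day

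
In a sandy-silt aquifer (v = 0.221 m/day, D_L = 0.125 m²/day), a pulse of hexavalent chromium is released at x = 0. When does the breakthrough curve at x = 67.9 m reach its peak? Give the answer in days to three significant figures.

305 days

For the 1D instantaneous-source solution, setting ∂C/∂t = 0 at fixed x gives v²t² + 2Dt − x² = 0, so t = (√(D² + v²x²) − D)/v².
√(D² + v²x²) = √(0.125² + 0.221² × 67.9²) = 15.01; v² = 0.048841.
t = (15.01 − 0.125)/0.048841 = 305 days (vs. the pure-advection estimate x/v = 307 d).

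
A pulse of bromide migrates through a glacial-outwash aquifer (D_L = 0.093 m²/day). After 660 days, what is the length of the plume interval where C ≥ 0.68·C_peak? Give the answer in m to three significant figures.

The plume is Gaussian with σ = √(2Dt) = √(2 × 0.093 × 660) = 11.08 m.
C/C_peak = exp(−Δx²/(2σ²)) = 0.68 ⇒ Δx = σ·√(−2 ln 0.68) = 11.08 × 0.8783 = 9.732 m.
Width = 2Δx = 19.5 m.

19.5 m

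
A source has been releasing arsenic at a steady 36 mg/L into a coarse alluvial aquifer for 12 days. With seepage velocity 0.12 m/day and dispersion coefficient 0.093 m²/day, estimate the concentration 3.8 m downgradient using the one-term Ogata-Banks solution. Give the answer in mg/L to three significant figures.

For a continuous step input, C/C₀ ≈ ½·erfc((x−vt)/(2√(Dt))).
vt = 0.12 × 12 = 1.44 m and 2√(Dt) = 2√(0.093 × 12) = 2.113 m.
Argument (x−vt)/(2√(Dt)) = (3.8 − 1.44)/2.113 = 1.117; ½·erfc(1.117) = 0.05709.
C = 36 × 0.05709 = 2.06 mg/L.

2.06 mg/L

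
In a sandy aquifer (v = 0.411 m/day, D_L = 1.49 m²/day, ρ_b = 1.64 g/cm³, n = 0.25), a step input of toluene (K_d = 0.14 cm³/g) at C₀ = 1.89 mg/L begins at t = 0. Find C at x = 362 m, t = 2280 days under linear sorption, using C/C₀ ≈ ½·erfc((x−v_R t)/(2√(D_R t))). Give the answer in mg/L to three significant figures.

Retardation factor R = 1 + ρ_b·K_d/n = 1 + 1.64 × 0.14/0.25 = 1.918.
Sorption retards both mechanisms: v_R = v/R = 0.2143 m/day, D_R = D/R = 0.7769 m²/day.
v_R·t = 0.2143 × 2280 = 488.604 m; 2√(D_R t) = 84.17 m; argument = (362 − 488.604)/84.17 = -1.504.
C = C₀ × ½·erfc(-1.504) = 1.89 × 0.9833 = 1.86 mg/L.

1.86 mg/L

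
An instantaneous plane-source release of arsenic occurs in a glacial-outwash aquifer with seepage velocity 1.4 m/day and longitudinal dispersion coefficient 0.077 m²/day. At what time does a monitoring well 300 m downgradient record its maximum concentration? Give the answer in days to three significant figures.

214 days

For the 1D instantaneous-source solution, setting ∂C/∂t = 0 at fixed x gives v²t² + 2Dt − x² = 0, so t = (√(D² + v²x²) − D)/v².
√(D² + v²x²) = √(0.077² + 1.4² × 300²) = 420.0; v² = 1.96.
t = (420.0 − 0.077)/1.96 = 214 days (vs. the pure-advection estimate x/v = 214 d).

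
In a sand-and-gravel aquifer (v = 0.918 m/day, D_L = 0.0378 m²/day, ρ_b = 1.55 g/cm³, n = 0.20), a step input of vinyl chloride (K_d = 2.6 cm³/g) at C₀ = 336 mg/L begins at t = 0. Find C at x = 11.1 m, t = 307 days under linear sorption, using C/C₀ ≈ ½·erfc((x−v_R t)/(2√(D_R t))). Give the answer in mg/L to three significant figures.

Retardation factor R = 1 + ρ_b·K_d/n = 1 + 1.55 × 2.6/0.20 = 21.15.
Sorption retards both mechanisms: v_R = v/R = 0.04340 m/day, D_R = D/R = 0.001787 m²/day.
v_R·t = 0.04340 × 307 = 13.3238 m; 2√(D_R t) = 1.481 m; argument = (11.1 − 13.3238)/1.481 = -1.502.
C = C₀ × ½·erfc(-1.502) = 336 × 0.9832 = 330 mg/L.

330 mg/L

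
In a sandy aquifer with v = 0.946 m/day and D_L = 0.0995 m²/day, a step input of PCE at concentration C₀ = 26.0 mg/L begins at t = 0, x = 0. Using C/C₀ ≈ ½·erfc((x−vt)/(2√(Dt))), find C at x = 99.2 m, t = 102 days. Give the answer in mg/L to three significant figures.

For a continuous step input, C/C₀ ≈ ½·erfc((x−vt)/(2√(Dt))).
vt = 0.946 × 102 = 96.492 m and 2√(Dt) = 2√(0.0995 × 102) = 6.371 m.
Argument (x−vt)/(2√(Dt)) = (99.2 − 96.492)/6.371 = 0.4251; ½·erfc(0.4251) = 0.2739.
C = 26.0 × 0.2739 = 7.12 mg/L.

7.12 mg/L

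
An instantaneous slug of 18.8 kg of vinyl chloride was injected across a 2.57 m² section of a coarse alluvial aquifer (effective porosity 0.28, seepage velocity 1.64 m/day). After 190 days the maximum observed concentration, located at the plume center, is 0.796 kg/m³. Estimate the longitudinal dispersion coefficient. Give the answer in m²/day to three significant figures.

At the plume center C_max = M/(n_e·A·√(4πDt)), so D = M²/(4πt·(n_e·A·C_max)²).
n_e·A·C_max = 0.28 × 2.57 × 0.796 = 0.5728 kg/m.
D = 18.8²/(4π × 190 × 0.5728²) = 0.451 m²/day.

0.451 m²/day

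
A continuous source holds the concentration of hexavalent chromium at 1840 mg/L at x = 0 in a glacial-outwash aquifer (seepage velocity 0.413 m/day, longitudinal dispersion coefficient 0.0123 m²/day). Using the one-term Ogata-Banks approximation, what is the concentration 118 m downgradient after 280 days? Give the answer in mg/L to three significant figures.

339 mg/L

For a continuous step input, C/C₀ ≈ ½·erfc((x−vt)/(2√(Dt))).
vt = 0.413 × 280 = 115.64 m and 2√(Dt) = 2√(0.0123 × 280) = 3.712 m.
Argument (x−vt)/(2√(Dt)) = (118 − 115.64)/3.712 = 0.6358; ½·erfc(0.6358) = 0.1843.
C = 1840 × 0.1843 = 339 mg/L.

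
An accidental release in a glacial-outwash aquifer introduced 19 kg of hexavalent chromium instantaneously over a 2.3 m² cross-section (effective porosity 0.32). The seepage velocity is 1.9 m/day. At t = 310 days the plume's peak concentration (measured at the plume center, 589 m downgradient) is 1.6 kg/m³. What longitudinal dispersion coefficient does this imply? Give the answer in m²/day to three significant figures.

At the plume center C_max = M/(n_e·A·√(4πDt)), so D = M²/(4πt·(n_e·A·C_max)²).
n_e·A·C_max = 0.32 × 2.3 × 1.6 = 1.178 kg/m.
D = 19²/(4π × 310 × 1.178²) = 0.0668 m²/day.

0.0668 m²/day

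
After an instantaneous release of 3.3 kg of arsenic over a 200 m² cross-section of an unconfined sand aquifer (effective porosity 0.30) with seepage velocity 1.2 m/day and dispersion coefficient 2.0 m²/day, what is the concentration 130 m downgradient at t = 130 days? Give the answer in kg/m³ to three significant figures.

0.000502 kg/m³

For an instantaneous plane source, C(x,t) = M/(n_e·A·√(4πDt)) · exp(−(x−vt)²/(4Dt)), with n_e·A the pore (flow) area.
Plume center vt = 1.2 × 130 = 156 m, so the well at 130 m is 26 m upgradient of the peak.
√(4πDt) = 57.16 m, giving peak height M/(n_e·A·√(4πDt)) = 3.3/(0.30 × 200 × 57.16) = 0.0009622 kg/m³.
(x−vt)²/(4Dt) = (-26)²/(4 × 2.0 × 130) = 0.6500; exp(−0.6500) = 0.5220.
C = 0.0009622 × 0.5220 = 0.000502 kg/m³.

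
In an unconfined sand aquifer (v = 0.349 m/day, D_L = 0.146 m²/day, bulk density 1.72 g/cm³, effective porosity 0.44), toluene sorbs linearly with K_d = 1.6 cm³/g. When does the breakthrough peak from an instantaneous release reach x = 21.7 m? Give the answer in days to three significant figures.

442 days

Retardation factor R = 1 + ρ_b·K_d/n = 1 + 1.72 × 1.6/0.44 = 7.255.
Sorption retards both mechanisms: v_R = v/R = 0.04810 m/day, D_R = D/R = 0.02012 m²/day.
Peak time from v_R²t² + 2D_R t − x² = 0: t = (√(D_R² + v_R²x²) − D_R)/v_R².
√(D_R² + v_R²x²) = √(0.02012² + 0.04810² × 21.7²) = 1.044; v_R² = 0.002314.
t = (1.044 − 0.02012)/0.002314 = 442 days.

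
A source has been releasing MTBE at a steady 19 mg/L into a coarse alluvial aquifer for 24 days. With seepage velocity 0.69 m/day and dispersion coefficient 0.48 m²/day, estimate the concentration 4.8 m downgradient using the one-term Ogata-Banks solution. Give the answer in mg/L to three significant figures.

For a continuous step input, C/C₀ ≈ ½·erfc((x−vt)/(2√(Dt))).
vt = 0.69 × 24 = 16.56 m and 2√(Dt) = 2√(0.48 × 24) = 6.788 m.
Argument (x−vt)/(2√(Dt)) = (4.8 − 16.56)/6.788 = -1.732; ½·erfc(-1.732) = 0.9928.
C = 19 × 0.9928 = 18.9 mg/L.

18.9 mg/L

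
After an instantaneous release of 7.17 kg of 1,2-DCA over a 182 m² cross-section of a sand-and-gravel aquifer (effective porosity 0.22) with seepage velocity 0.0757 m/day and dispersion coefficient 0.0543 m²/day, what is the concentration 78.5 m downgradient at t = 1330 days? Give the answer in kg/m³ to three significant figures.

0.00108 kg/m³

For an instantaneous plane source, C(x,t) = M/(n_e·A·√(4πDt)) · exp(−(x−vt)²/(4Dt)), with n_e·A the pore (flow) area.
Plume center vt = 0.0757 × 1330 = 100.681 m, so the well at 78.5 m is 22.181 m upgradient of the peak.
√(4πDt) = 30.13 m, giving peak height M/(n_e·A·√(4πDt)) = 7.17/(0.22 × 182 × 30.13) = 0.005943 kg/m³.
(x−vt)²/(4Dt) = (-22.181)²/(4 × 0.0543 × 1330) = 1.703; exp(−1.703) = 0.1821.
C = 0.005943 × 0.1821 = 0.00108 kg/m³.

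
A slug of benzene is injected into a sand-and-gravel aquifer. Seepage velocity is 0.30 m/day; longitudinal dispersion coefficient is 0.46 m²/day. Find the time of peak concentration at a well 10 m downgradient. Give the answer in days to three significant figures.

For the 1D instantaneous-source solution, setting ∂C/∂t = 0 at fixed x gives v²t² + 2Dt − x² = 0, so t = (√(D² + v²x²) − D)/v².
√(D² + v²x²) = √(0.46² + 0.30² × 10²) = 3.035; v² = 0.09.
t = (3.035 − 0.46)/0.09 = 28.6 days (vs. the pure-advection estimate x/v = 33.3 d).

28.6 days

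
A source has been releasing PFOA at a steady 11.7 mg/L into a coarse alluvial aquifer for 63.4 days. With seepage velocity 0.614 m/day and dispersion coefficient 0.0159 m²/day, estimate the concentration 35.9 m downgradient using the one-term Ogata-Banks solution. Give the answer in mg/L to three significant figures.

For a continuous step input, C/C₀ ≈ ½·erfc((x−vt)/(2√(Dt))).
vt = 0.614 × 63.4 = 38.9276 m and 2√(Dt) = 2√(0.0159 × 63.4) = 2.008 m.
Argument (x−vt)/(2√(Dt)) = (35.9 − 38.9276)/2.008 = -1.508; ½·erfc(-1.508) = 0.9835.
C = 11.7 × 0.9835 = 11.5 mg/L.

11.5 mg/L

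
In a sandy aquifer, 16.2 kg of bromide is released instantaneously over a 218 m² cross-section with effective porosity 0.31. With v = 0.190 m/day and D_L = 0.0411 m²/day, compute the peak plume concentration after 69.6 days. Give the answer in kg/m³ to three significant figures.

0.0400 kg/m³

The peak of an instantaneous 1D plume sits at x = vt; there the Gaussian factor is 1 and C_max = M/(n_e·A·√(4πDt)), where n_e·A is the pore area the mass is dissolved in.
√(4πDt) = √(4π × 0.0411 × 69.6) = 5.996 m, so C_max = 16.2/(0.31 × 218 × 5.996) = 0.0400 kg/m³.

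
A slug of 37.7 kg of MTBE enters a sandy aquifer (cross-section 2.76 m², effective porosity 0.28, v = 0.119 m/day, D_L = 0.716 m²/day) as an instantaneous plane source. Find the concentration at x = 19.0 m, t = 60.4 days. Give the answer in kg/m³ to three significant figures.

0.934 kg/m³

For an instantaneous plane source, C(x,t) = M/(n_e·A·√(4πDt)) · exp(−(x−vt)²/(4Dt)), with n_e·A the pore (flow) area.
Plume center vt = 0.119 × 60.4 = 7.1876 m, so the well at 19.0 m is 11.8124 m downgradient of the peak.
√(4πDt) = 23.31 m, giving peak height M/(n_e·A·√(4πDt)) = 37.7/(0.28 × 2.76 × 23.31) = 2.093 kg/m³.
(x−vt)²/(4Dt) = (11.8124)²/(4 × 0.716 × 60.4) = 0.8066; exp(−0.8066) = 0.4464.
C = 2.093 × 0.4464 = 0.934 kg/m³.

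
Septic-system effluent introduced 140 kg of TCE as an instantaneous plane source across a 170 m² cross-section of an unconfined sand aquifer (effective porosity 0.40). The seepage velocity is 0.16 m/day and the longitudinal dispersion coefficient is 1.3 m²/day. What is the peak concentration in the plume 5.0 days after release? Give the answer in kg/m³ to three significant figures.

0.228 kg/m³

The peak of an instantaneous 1D plume sits at x = vt; there the Gaussian factor is 1 and C_max = M/(n_e·A·√(4πDt)), where n_e·A is the pore area the mass is dissolved in.
√(4πDt) = √(4π × 1.3 × 5.0) = 9.038 m, so C_max = 140/(0.40 × 170 × 9.038) = 0.228 kg/m³.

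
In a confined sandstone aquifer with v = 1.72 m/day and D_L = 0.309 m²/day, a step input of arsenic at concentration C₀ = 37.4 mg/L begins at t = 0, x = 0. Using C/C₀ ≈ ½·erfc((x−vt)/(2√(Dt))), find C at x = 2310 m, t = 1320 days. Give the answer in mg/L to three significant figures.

3.10 mg/L

For a continuous step input, C/C₀ ≈ ½·erfc((x−vt)/(2√(Dt))).
vt = 1.72 × 1320 = 2270.4 m and 2√(Dt) = 2√(0.309 × 1320) = 40.39 m.
Argument (x−vt)/(2√(Dt)) = (2310 − 2270.4)/40.39 = 0.9804; ½·erfc(0.9804) = 0.08280.
C = 37.4 × 0.08280 = 3.10 mg/L.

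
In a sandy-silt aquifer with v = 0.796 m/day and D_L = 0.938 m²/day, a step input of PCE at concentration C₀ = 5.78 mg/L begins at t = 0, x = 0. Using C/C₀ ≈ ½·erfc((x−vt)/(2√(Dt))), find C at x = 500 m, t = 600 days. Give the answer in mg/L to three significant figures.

1.46 mg/L

For a continuous step input, C/C₀ ≈ ½·erfc((x−vt)/(2√(Dt))).
vt = 0.796 × 600 = 477.6 m and 2√(Dt) = 2√(0.938 × 600) = 47.45 m.
Argument (x−vt)/(2√(Dt)) = (500 − 477.6)/47.45 = 0.4721; ½·erfc(0.4721) = 0.2522.
C = 5.78 × 0.2522 = 1.46 mg/L.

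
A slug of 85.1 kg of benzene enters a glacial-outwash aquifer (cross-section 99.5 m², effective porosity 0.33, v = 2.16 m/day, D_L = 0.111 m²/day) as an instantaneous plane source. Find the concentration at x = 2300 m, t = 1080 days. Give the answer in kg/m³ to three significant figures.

0.00708 kg/m³

For an instantaneous plane source, C(x,t) = M/(n_e·A·√(4πDt)) · exp(−(x−vt)²/(4Dt)), with n_e·A the pore (flow) area.
Plume center vt = 2.16 × 1080 = 2332.8 m, so the well at 2300 m is 32.8 m upgradient of the peak.
√(4πDt) = 38.81 m, giving peak height M/(n_e·A·√(4πDt)) = 85.1/(0.33 × 99.5 × 38.81) = 0.06678 kg/m³.
(x−vt)²/(4Dt) = (-32.8)²/(4 × 0.111 × 1080) = 2.244; exp(−2.244) = 0.1060.
C = 0.06678 × 0.1060 = 0.00708 kg/m³.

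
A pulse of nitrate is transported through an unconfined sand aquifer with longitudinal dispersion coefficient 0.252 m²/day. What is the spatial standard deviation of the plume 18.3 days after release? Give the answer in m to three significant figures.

3.04 m

Dispersive spreading gives a Gaussian with σ² = 2Dt; advection only shifts the center.
σ = √(2 × 0.252 × 18.3) = 3.04 m.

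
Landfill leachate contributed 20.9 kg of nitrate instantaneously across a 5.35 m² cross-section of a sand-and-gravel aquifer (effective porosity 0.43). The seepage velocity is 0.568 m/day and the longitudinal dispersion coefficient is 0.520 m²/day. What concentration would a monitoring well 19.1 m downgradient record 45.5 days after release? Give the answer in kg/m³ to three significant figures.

For an instantaneous plane source, C(x,t) = M/(n_e·A·√(4πDt)) · exp(−(x−vt)²/(4Dt)), with n_e·A the pore (flow) area.
Plume center vt = 0.568 × 45.5 = 25.844 m, so the well at 19.1 m is 6.744 m upgradient of the peak.
√(4πDt) = 17.24 m, giving peak height M/(n_e·A·√(4πDt)) = 20.9/(0.43 × 5.35 × 17.24) = 0.5270 kg/m³.
(x−vt)²/(4Dt) = (-6.744)²/(4 × 0.520 × 45.5) = 0.4806; exp(−0.4806) = 0.6184.
C = 0.5270 × 0.6184 = 0.326 kg/m³.

0.326 kg/m³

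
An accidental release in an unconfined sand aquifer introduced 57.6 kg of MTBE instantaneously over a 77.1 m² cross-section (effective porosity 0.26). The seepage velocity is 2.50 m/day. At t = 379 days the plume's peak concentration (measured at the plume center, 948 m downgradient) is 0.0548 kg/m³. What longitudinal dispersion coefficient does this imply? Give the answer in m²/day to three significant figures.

0.577 m²/day

At the plume center C_max = M/(n_e·A·√(4πDt)), so D = M²/(4πt·(n_e·A·C_max)²).
n_e·A·C_max = 0.26 × 77.1 × 0.0548 = 1.099 kg/m.
D = 57.6²/(4π × 379 × 1.099²) = 0.577 m²/day.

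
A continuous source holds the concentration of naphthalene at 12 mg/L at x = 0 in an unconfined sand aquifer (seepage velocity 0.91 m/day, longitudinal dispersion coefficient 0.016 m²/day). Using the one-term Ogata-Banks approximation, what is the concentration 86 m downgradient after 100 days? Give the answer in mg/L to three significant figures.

For a continuous step input, C/C₀ ≈ ½·erfc((x−vt)/(2√(Dt))).
vt = 0.91 × 100 = 91 m and 2√(Dt) = 2√(0.016 × 100) = 2.530 m.
Argument (x−vt)/(2√(Dt)) = (86 − 91)/2.530 = -1.976; ½·erfc(-1.976) = 0.9974.
C = 12 × 0.9974 = 12.0 mg/L.

12.0 mg/L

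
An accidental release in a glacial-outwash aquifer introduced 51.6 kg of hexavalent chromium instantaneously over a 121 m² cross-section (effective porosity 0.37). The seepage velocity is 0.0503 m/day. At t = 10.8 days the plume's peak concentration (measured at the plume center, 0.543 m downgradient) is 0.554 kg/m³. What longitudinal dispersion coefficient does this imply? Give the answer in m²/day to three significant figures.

At the plume center C_max = M/(n_e·A·√(4πDt)), so D = M²/(4πt·(n_e·A·C_max)²).
n_e·A·C_max = 0.37 × 121 × 0.554 = 24.80 kg/m.
D = 51.6²/(4π × 10.8 × 24.80²) = 0.0319 m²/day.

0.0319 m²/day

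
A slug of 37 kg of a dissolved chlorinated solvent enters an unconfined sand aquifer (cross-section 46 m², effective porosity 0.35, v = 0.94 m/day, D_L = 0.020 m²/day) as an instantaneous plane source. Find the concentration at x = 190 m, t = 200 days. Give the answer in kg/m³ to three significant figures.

For an instantaneous plane source, C(x,t) = M/(n_e·A·√(4πDt)) · exp(−(x−vt)²/(4Dt)), with n_e·A the pore (flow) area.
Plume center vt = 0.94 × 200 = 188 m, so the well at 190 m is 2 m downgradient of the peak.
√(4πDt) = 7.090 m, giving peak height M/(n_e·A·√(4πDt)) = 37/(0.35 × 46 × 7.090) = 0.3241 kg/m³.
(x−vt)²/(4Dt) = (2)²/(4 × 0.020 × 200) = 0.2500; exp(−0.2500) = 0.7788.
C = 0.3241 × 0.7788 = 0.252 kg/m³.

0.252 kg/m³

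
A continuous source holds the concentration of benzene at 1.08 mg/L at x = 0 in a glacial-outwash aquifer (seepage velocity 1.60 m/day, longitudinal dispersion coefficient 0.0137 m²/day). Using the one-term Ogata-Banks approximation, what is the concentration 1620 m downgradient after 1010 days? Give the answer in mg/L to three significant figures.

0.241 mg/L

For a continuous step input, C/C₀ ≈ ½·erfc((x−vt)/(2√(Dt))).
vt = 1.60 × 1010 = 1616 m and 2√(Dt) = 2√(0.0137 × 1010) = 7.440 m.
Argument (x−vt)/(2√(Dt)) = (1620 − 1616)/7.440 = 0.5376; ½·erfc(0.5376) = 0.2235.
C = 1.08 × 0.2235 = 0.241 mg/L.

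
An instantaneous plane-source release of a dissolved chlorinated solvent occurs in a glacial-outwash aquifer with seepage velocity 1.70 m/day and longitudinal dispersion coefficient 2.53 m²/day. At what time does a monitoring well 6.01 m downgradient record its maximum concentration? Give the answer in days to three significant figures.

2.77 days

For the 1D instantaneous-source solution, setting ∂C/∂t = 0 at fixed x gives v²t² + 2Dt − x² = 0, so t = (√(D² + v²x²) − D)/v².
√(D² + v²x²) = √(2.53² + 1.70² × 6.01²) = 10.53; v² = 2.89.
t = (10.53 − 2.53)/2.89 = 2.77 days (vs. the pure-advection estimate x/v = 3.54 d).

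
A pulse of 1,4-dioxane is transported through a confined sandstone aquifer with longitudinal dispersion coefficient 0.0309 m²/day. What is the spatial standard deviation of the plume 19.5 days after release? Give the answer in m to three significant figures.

1.10 m

Dispersive spreading gives a Gaussian with σ² = 2Dt; advection only shifts the center.
σ = √(2 × 0.0309 × 19.5) = 1.10 m.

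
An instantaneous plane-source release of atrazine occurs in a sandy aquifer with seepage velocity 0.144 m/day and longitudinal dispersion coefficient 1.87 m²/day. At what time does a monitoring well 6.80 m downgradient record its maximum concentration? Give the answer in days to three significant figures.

For the 1D instantaneous-source solution, setting ∂C/∂t = 0 at fixed x gives v²t² + 2Dt − x² = 0, so t = (√(D² + v²x²) − D)/v².
√(D² + v²x²) = √(1.87² + 0.144² × 6.80²) = 2.111; v² = 0.020736.
t = (2.111 − 1.87)/0.020736 = 11.6 days (vs. the pure-advection estimate x/v = 47.2 d).

11.6 days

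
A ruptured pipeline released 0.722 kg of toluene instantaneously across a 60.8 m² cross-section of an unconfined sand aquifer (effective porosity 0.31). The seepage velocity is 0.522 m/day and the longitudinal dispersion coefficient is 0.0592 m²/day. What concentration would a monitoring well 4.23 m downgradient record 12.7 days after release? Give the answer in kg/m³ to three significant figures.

0.00184 kg/m³

For an instantaneous plane source, C(x,t) = M/(n_e·A·√(4πDt)) · exp(−(x−vt)²/(4Dt)), with n_e·A the pore (flow) area.
Plume center vt = 0.522 × 12.7 = 6.6294 m, so the well at 4.23 m is 2.3994 m upgradient of the peak.
√(4πDt) = 3.074 m, giving peak height M/(n_e·A·√(4πDt)) = 0.722/(0.31 × 60.8 × 3.074) = 0.01246 kg/m³.
(x−vt)²/(4Dt) = (-2.3994)²/(4 × 0.0592 × 12.7) = 1.914; exp(−1.914) = 0.1475.
C = 0.01246 × 0.1475 = 0.00184 kg/m³.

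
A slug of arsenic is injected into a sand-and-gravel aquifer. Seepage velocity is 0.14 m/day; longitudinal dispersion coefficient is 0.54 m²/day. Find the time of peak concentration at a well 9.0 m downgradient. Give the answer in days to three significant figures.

For the 1D instantaneous-source solution, setting ∂C/∂t = 0 at fixed x gives v²t² + 2Dt − x² = 0, so t = (√(D² + v²x²) − D)/v².
√(D² + v²x²) = √(0.54² + 0.14² × 9.0²) = 1.371; v² = 0.0196.
t = (1.371 − 0.54)/0.0196 = 42.4 days (vs. the pure-advection estimate x/v = 64.3 d).

42.4 days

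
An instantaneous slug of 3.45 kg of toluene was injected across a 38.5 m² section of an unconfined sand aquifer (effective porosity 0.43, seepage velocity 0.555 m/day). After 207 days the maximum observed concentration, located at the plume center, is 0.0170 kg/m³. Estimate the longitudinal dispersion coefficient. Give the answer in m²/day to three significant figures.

0.0578 m²/day

At the plume center C_max = M/(n_e·A·√(4πDt)), so D = M²/(4πt·(n_e·A·C_max)²).
n_e·A·C_max = 0.43 × 38.5 × 0.0170 = 0.2814 kg/m.
D = 3.45²/(4π × 207 × 0.2814²) = 0.0578 m²/day.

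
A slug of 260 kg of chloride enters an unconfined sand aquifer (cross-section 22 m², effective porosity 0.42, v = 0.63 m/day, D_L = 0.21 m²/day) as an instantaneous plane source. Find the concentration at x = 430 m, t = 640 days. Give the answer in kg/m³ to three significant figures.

0.180 kg/m³

For an instantaneous plane source, C(x,t) = M/(n_e·A·√(4πDt)) · exp(−(x−vt)²/(4Dt)), with n_e·A the pore (flow) area.
Plume center vt = 0.63 × 640 = 403.2 m, so the well at 430 m is 26.8 m downgradient of the peak.
√(4πDt) = 41.10 m, giving peak height M/(n_e·A·√(4πDt)) = 260/(0.42 × 22 × 41.10) = 0.6846 kg/m³.
(x−vt)²/(4Dt) = (26.8)²/(4 × 0.21 × 640) = 1.336; exp(−1.336) = 0.2629.
C = 0.6846 × 0.2629 = 0.180 kg/m³.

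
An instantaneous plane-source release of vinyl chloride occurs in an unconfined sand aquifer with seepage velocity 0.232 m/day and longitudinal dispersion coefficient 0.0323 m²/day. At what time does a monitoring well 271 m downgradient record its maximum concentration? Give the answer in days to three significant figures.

1170 days

For the 1D instantaneous-source solution, setting ∂C/∂t = 0 at fixed x gives v²t² + 2Dt − x² = 0, so t = (√(D² + v²x²) − D)/v².
√(D² + v²x²) = √(0.0323² + 0.232² × 271²) = 62.87; v² = 0.053824.
t = (62.87 − 0.0323)/0.053824 = 1170 days (vs. the pure-advection estimate x/v = 1170 d).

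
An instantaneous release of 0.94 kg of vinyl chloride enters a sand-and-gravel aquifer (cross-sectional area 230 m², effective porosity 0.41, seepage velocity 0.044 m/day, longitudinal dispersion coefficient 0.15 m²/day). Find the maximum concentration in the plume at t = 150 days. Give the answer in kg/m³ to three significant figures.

The peak of an instantaneous 1D plume sits at x = vt; there the Gaussian factor is 1 and C_max = M/(n_e·A·√(4πDt)), where n_e·A is the pore area the mass is dissolved in.
√(4πDt) = √(4π × 0.15 × 150) = 16.81 m, so C_max = 0.94/(0.41 × 230 × 16.81) = 0.000593 kg/m³.

0.000593 kg/m³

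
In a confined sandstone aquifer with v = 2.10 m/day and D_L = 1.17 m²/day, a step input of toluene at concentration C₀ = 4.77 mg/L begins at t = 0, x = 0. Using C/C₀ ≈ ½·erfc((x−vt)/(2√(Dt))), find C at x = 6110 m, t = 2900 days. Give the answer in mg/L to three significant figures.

For a continuous step input, C/C₀ ≈ ½·erfc((x−vt)/(2√(Dt))).
vt = 2.10 × 2900 = 6090 m and 2√(Dt) = 2√(1.17 × 2900) = 116.5 m.
Argument (x−vt)/(2√(Dt)) = (6110 − 6090)/116.5 = 0.1717; ½·erfc(0.1717) = 0.4041.
C = 4.77 × 0.4041 = 1.93 mg/L.

1.93 mg/L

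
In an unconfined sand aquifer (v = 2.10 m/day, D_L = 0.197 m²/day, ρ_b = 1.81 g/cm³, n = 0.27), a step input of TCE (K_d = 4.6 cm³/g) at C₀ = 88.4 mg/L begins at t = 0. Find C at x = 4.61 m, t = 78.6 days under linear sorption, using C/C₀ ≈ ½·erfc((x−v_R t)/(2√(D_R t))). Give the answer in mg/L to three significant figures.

63.6 mg/L

Retardation factor R = 1 + ρ_b·K_d/n = 1 + 1.81 × 4.6/0.27 = 31.84.
Sorption retards both mechanisms: v_R = v/R = 0.06595 m/day, D_R = D/R = 0.006187 m²/day.
v_R·t = 0.06595 × 78.6 = 5.18367 m; 2√(D_R t) = 1.395 m; argument = (4.61 − 5.18367)/1.395 = -0.4112.
C = C₀ × ½·erfc(-0.4112) = 88.4 × 0.7196 = 63.6 mg/L.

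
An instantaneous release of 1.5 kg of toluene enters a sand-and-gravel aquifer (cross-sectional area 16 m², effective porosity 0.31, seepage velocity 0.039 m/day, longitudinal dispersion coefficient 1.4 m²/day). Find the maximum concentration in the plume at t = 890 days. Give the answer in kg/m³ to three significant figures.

0.00242 kg/m³

The peak of an instantaneous 1D plume sits at x = vt; there the Gaussian factor is 1 and C_max = M/(n_e·A·√(4πDt)), where n_e·A is the pore area the mass is dissolved in.
√(4πDt) = √(4π × 1.4 × 890) = 125.1 m, so C_max = 1.5/(0.31 × 16 × 125.1) = 0.00242 kg/m³.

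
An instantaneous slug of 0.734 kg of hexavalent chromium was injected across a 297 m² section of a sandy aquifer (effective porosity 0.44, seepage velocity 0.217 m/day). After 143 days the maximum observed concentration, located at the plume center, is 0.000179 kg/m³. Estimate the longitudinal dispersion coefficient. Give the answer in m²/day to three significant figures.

0.548 m²/day

At the plume center C_max = M/(n_e·A·√(4πDt)), so D = M²/(4πt·(n_e·A·C_max)²).
n_e·A·C_max = 0.44 × 297 × 0.000179 = 0.02339 kg/m.
D = 0.734²/(4π × 143 × 0.02339²) = 0.548 m²/day.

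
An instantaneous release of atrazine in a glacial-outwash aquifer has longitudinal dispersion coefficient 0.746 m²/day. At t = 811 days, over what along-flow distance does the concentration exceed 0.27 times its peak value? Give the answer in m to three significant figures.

The plume is Gaussian with σ = √(2Dt) = √(2 × 0.746 × 811) = 34.79 m.
C/C_peak = exp(−Δx²/(2σ²)) = 0.27 ⇒ Δx = σ·√(−2 ln 0.27) = 34.79 × 1.618 = 56.29 m.
Width = 2Δx = 113 m.

113 m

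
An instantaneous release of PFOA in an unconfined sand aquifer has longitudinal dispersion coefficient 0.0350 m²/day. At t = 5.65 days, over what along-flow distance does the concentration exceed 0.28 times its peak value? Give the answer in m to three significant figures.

The plume is Gaussian with σ = √(2Dt) = √(2 × 0.0350 × 5.65) = 0.6289 m.
C/C_peak = exp(−Δx²/(2σ²)) = 0.28 ⇒ Δx = σ·√(−2 ln 0.28) = 0.6289 × 1.596 = 1.004 m.
Width = 2Δx = 2.01 m.

2.01 m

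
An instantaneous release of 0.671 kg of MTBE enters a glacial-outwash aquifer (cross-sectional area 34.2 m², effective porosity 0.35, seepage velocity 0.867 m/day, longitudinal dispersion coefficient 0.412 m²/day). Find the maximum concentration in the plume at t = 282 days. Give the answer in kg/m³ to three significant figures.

The peak of an instantaneous 1D plume sits at x = vt; there the Gaussian factor is 1 and C_max = M/(n_e·A·√(4πDt)), where n_e·A is the pore area the mass is dissolved in.
√(4πDt) = √(4π × 0.412 × 282) = 38.21 m, so C_max = 0.671/(0.35 × 34.2 × 38.21) = 0.00147 kg/m³.

0.00147 kg/m³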